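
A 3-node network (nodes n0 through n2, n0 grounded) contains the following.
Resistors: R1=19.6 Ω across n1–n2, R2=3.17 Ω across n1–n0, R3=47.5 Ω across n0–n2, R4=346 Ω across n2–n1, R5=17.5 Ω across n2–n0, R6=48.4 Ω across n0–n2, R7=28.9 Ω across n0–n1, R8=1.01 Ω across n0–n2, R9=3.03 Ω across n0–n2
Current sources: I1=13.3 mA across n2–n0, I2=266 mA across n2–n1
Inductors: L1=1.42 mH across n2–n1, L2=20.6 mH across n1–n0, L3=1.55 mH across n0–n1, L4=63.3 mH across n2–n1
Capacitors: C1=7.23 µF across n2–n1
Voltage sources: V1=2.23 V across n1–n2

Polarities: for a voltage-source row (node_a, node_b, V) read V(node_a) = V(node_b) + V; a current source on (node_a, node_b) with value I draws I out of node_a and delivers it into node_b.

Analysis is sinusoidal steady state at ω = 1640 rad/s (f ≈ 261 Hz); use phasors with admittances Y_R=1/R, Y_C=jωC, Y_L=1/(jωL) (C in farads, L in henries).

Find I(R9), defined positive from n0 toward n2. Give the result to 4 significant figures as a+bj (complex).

0.1799-0.1330j A

MNA unknowns: 2 node voltages V₁..V_2 plus 1 source current (V1)
R1: Y=0.05102+0.000j on G[1,2]
I1: z[2]−=0.0133, z[0]+=0.0133
L1: Y=0.000-0.4294j on G[2,1]
R2: Y=0.3155+0.000j on G[1,0]
R3: Y=0.02105+0.000j on G[0,2]
L2: Y=0.000-0.02960j on G[1,0]
R4: Y=0.002890+0.000j on G[2,1]
R5: Y=0.05714+0.000j on G[2,0]
R6: Y=0.02066+0.000j on G[0,2]
L3: Y=0.000-0.3934j on G[0,1]
I2: z[2]−=0.266, z[1]+=0.266
R7: Y=0.03460+0.000j on G[0,1]
C1: Y=0.000+0.01186j on G[2,1]
R8: Y=0.9901+0.000j on G[0,2]
L4: Y=0.000-0.009633j on G[2,1]
R9: Y=0.3300+0.000j on G[0,2]
V1: row V1−V2=2.23, i_V1 at 1,2
solve → V1=1.685+0.4029j, V2=-0.5451+0.4029j
aux → i_V1=-0.6144+1.524j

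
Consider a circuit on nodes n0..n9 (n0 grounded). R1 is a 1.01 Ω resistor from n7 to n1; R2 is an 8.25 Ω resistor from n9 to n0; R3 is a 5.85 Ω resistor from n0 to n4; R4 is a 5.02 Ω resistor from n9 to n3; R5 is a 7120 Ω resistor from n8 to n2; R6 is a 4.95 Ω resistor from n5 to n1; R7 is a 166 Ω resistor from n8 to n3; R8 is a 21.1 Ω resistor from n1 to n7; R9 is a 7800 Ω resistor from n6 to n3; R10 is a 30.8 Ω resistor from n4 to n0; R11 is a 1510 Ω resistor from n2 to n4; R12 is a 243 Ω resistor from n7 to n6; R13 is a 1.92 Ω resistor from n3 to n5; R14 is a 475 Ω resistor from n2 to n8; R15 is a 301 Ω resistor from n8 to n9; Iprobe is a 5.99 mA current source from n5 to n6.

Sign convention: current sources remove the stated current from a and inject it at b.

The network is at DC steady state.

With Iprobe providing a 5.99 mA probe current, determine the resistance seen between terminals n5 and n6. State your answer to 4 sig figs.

MNA unknowns: 9 node voltages V₁..V_9
R1: Y=0.9901 on G[7,1]
R2: Y=0.1212 on G[9,0]
R3: Y=0.1709 on G[0,4]
R4: Y=0.1992 on G[9,3]
R5: Y=0.0001404 on G[8,2]
R6: Y=0.2020 on G[5,1]
R7: Y=0.006024 on G[8,3]
R8: Y=0.04739 on G[1,7]
R9: Y=0.0001282 on G[6,3]
R10: Y=0.03247 on G[4,0]
R11: Y=0.0006623 on G[2,4]
R12: Y=0.004115 on G[7,6]
R13: Y=0.5208 on G[3,5]
R14: Y=0.002105 on G[2,8]
R15: Y=0.003322 on G[8,9]
Iprobe: z[5]−=0.00599, z[6]+=0.00599
solve → V1=0.02838, V2=0.000, V3=0.000, V4=0.000, V5=-0.0003556, V6=1.445, V7=0.03397, V8=0.000, V9=0.000

R_eq = 241.2 Ω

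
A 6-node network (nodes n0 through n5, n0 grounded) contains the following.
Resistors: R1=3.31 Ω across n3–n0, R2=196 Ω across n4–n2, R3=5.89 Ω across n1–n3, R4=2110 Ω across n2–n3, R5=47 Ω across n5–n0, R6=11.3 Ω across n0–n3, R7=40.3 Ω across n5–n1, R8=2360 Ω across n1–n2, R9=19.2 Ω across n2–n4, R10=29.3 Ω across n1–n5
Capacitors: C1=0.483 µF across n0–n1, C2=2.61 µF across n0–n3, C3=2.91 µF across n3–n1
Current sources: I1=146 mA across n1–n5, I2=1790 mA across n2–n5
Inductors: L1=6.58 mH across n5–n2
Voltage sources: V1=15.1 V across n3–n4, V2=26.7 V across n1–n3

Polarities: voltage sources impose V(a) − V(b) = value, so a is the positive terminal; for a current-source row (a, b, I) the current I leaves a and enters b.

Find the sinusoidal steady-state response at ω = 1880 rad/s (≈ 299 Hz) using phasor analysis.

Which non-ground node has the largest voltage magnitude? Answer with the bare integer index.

Apply KCL at each of the 5 non-ground nodes and solve the resulting linear system.
Node n1: branches {R3, C1, I1, R7, R8, R10, C3, V2} → V_1 = 26.07-0.7453j
Node n2: branches {R2, R4, L1, I2, R8, R9} → V_2 = -1.889-19.06j
Node n3: branches {R1, R3, R4, C2, R6, C3, V1, V2} → V_3 = -0.6251-0.7453j
Node n4: branches {R2, R9, V1} → V_4 = -15.73-0.7453j
Node n5: branches {R5, I1, L1, I2, R7, R10} → V_5 = 11.27+12.71j
Source currents: i(V1)=-0.7912+1.047j, i(V2)=-5.564+0.6159j

1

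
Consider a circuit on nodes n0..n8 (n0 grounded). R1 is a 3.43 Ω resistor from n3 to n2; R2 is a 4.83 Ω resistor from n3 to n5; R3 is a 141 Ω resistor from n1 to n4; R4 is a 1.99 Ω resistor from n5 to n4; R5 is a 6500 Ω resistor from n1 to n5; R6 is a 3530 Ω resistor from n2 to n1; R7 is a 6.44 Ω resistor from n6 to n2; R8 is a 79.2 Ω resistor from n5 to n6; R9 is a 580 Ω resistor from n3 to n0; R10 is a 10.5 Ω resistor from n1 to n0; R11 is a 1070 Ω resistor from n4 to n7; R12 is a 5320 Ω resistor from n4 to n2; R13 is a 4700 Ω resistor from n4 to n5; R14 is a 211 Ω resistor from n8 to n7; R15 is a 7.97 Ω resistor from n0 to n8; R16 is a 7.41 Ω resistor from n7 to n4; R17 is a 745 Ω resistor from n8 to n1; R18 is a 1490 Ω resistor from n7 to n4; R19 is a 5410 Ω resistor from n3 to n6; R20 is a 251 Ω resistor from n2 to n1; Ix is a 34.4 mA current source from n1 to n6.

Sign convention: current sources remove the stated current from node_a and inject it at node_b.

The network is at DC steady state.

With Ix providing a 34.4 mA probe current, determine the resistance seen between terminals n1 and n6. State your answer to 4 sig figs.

MNA unknowns: 8 node voltages V₁..V_8
R1: Y=0.2915 on G[3,2]
R2: Y=0.2070 on G[3,5]
R3: Y=0.007092 on G[1,4]
R4: Y=0.5025 on G[5,4]
R5: Y=0.0001538 on G[1,5]
R6: Y=0.0002833 on G[2,1]
R7: Y=0.1553 on G[6,2]
R8: Y=0.01263 on G[5,6]
R9: Y=0.001724 on G[3,0]
R10: Y=0.09524 on G[1,0]
R11: Y=0.0009346 on G[4,7]
R12: Y=0.0001880 on G[4,2]
R13: Y=0.0002128 on G[4,5]
R14: Y=0.004739 on G[8,7]
R15: Y=0.1255 on G[0,8]
R16: Y=0.1350 on G[7,4]
R17: Y=0.001342 on G[8,1]
R18: Y=0.0006711 on G[7,4]
R19: Y=0.0001848 on G[3,6]
R20: Y=0.003984 on G[2,1]
Ix: z[1]−=0.0344, z[6]+=0.0344
solve → V1=-0.1167, V2=2.010, V3=1.938, V4=1.811, V5=1.854, V6=2.203, V7=1.752, V8=0.06193

R_eq = 67.43 Ω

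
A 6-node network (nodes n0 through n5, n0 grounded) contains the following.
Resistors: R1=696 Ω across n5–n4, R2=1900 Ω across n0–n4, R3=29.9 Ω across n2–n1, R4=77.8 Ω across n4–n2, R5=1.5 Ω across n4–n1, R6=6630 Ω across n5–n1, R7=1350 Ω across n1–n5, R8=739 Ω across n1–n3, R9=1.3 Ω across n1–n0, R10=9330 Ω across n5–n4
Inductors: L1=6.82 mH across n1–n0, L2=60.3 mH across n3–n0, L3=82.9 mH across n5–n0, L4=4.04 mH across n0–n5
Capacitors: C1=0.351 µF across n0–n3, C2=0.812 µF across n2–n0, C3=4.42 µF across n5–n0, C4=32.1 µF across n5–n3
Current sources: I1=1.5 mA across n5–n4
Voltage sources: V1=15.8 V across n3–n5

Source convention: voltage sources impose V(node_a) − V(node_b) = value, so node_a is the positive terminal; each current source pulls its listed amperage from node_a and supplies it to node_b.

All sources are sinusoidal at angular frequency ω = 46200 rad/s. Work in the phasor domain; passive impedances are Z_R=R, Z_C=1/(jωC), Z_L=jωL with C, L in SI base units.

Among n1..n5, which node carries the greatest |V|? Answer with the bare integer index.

3

Apply KCL at each of the 5 non-ground nodes and solve the resulting linear system.
Node n1: branches {L1, R3, R5, R6, R7, R8, R9} → V_1 = 0.02330-0.0001576j
Node n2: branches {R3, R4, C2} → V_2 = 0.01387-0.01140j
Node n3: branches {L2, C1, R8, C4, V1} → V_3 = 14.63+0.08562j
Node n4: branches {R1, R2, R4, R5, I1, R10} → V_4 = 0.02260-0.0001751j
Node n5: branches {R1, L3, R6, R7, I1, R10, C3, L4, C4, V1} → V_5 = -1.170+0.08562j
Source currents: i(V1)=-0.01841-23.66j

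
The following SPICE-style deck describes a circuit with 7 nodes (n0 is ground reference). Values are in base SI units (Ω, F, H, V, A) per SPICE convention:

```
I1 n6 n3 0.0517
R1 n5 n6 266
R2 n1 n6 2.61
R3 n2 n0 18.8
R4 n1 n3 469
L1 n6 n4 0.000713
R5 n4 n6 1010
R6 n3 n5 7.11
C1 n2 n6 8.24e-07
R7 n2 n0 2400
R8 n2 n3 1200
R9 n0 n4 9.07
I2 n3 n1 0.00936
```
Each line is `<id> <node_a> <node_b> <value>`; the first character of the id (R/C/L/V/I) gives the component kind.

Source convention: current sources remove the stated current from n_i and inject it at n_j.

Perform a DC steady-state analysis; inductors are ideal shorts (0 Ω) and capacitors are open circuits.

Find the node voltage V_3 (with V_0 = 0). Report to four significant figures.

6.379 V

Apply KCL at each of the 6 non-ground nodes and solve the resulting linear system.
Node n1: branches {R2, R4, I2} → V_1 = 0.01238
Node n2: branches {R3, C1, R7, R8} → V_2 = 0.09764
Node n3: branches {I1, R4, R6, R8, I2} → V_3 = 6.379
Node n4: branches {L1, R5, R9} → V_4 = -0.04748
Node n5: branches {R1, R6} → V_5 = 6.212
Node n6: branches {I1, R1, R2, L1, R5, C1} → V_6 = -0.04748
Source currents: i(L1)=-0.005234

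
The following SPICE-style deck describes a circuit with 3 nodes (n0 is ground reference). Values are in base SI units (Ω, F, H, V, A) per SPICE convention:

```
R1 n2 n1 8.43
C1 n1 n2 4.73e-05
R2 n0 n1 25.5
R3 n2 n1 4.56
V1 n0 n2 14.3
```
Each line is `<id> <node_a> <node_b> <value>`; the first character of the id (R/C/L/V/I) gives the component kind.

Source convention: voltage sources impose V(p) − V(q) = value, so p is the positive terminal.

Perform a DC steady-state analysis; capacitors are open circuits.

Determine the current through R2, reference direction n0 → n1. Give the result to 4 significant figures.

MNA unknowns: 2 node voltages V₁..V_2 plus 1 source current (V1)
R1: Y=0.1186 on G[2,1]
C1: Y=0.000 on G[1,2]
R2: Y=0.03922 on G[0,1]
R3: Y=0.2193 on G[2,1]
V1: row V0−V2=14.3, i_V1 at 0,2
solve → V1=-12.81, V2=-14.30
aux → i_V1=-0.5025

0.5025 A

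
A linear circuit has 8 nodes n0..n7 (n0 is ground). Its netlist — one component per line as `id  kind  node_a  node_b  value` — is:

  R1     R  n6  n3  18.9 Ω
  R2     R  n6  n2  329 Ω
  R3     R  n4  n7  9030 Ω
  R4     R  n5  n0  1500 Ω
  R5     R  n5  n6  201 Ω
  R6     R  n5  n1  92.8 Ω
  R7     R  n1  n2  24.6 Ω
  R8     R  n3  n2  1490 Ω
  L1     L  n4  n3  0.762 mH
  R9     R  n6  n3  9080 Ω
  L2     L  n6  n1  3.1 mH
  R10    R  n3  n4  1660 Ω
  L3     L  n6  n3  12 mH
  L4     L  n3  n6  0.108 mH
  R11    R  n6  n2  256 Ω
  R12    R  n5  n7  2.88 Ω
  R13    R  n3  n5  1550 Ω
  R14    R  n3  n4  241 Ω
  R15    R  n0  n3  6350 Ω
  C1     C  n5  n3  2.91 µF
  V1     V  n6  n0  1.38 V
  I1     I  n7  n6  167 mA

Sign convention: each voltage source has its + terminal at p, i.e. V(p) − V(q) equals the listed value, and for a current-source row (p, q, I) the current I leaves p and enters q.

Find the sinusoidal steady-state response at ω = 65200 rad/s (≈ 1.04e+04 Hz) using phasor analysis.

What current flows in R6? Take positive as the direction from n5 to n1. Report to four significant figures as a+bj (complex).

Element admittances at ω=65200 rad/s:
  Y(R1) = 0.05291+0.000j S between n6,n3
  Y(R2) = 0.003040+0.000j S between n6,n2
  Y(R3) = 0.0001107+0.000j S between n4,n7
  Y(R4) = 0.0006667+0.000j S between n5,n0
  Y(R5) = 0.004975+0.000j S between n5,n6
  Y(R6) = 0.01078+0.000j S between n5,n1
  Y(R7) = 0.04065+0.000j S between n1,n2
  Y(R8) = 0.0006711+0.000j S between n3,n2
  Y(L1) = 0.000-0.02013j S between n4,n3
  Y(R9) = 0.0001101+0.000j S between n6,n3
  Y(L2) = 0.000-0.004948j S between n6,n1
  Y(R10) = 0.0006024+0.000j S between n3,n4
  Y(L3) = 0.000-0.001278j S between n6,n3
  Y(L4) = 0.000-0.1420j S between n3,n6
  Y(R11) = 0.003906+0.000j S between n6,n2
  Y(R12) = 0.3472+0.000j S between n5,n7
  Y(R13) = 0.0006452+0.000j S between n3,n5
  Y(R14) = 0.004149+0.000j S between n3,n4
  Y(R15) = 0.0001575+0.000j S between n0,n3
  Y(C1) = 0.000+0.1897j S between n5,n3
  V1: constraint V(n6)−V(n0) = 1.38
  I1: injects 0.167 A into n6 (from n7)
Assemble and solve the 8×8 MNA system:
  V(n1)=1.180-0.1782j  V(n2)=1.207-0.1641j  V(n3)=1.001-1.003j  V(n4)=0.9960-1.005j  V(n5)=0.9997-0.1401j  V(n6)=1.380+0.000j  V(n7)=0.5189-0.1403j
  i(V1)=-0.0008241+0.0002514j

-0.001948+0.0004112j A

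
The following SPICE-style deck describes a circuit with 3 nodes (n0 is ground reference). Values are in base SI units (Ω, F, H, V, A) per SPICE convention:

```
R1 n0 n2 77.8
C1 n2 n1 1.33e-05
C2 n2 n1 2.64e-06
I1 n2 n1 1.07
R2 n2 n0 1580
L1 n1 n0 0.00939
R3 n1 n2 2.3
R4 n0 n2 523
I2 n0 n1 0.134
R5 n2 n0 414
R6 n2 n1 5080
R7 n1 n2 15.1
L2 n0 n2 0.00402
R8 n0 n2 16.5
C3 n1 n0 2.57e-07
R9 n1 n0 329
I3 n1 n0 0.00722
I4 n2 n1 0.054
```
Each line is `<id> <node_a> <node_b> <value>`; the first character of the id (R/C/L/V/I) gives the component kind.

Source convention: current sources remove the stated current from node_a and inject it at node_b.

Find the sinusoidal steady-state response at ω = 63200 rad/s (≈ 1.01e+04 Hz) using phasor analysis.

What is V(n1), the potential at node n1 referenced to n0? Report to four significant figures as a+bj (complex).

Apply KCL at each of the 2 non-ground nodes and solve the resulting linear system.
Node n1: branches {C1, C2, I1, L1, R3, I2, R6, R7, C3, R9, I3, I4} → V_1 = 1.802-1.207j
Node n2: branches {R1, C1, C2, I1, R2, R3, R4, R5, R6, R7, L2, R8, I4} → V_2 = 1.334-0.2208j

1.802-1.207j V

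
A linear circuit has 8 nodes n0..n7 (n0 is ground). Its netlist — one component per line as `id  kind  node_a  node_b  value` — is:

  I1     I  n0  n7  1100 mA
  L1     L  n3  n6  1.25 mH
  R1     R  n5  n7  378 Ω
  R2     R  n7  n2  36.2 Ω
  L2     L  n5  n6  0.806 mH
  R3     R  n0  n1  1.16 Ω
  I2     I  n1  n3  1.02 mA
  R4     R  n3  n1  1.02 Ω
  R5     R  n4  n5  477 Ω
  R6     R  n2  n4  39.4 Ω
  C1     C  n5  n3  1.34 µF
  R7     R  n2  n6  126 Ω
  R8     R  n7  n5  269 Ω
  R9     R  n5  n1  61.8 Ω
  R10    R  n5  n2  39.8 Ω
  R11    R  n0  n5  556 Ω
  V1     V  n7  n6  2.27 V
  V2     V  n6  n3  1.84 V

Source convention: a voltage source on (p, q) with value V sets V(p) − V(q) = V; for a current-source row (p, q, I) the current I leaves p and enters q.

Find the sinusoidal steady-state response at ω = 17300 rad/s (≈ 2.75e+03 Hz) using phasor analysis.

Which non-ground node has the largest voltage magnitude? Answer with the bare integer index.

MNA unknowns: 7 node voltages V₁..V_7 plus 2 source currents (V1, V2)
I1: z[0]−=1.1, z[7]+=1.1
L1: Y=0.000-0.04624j on G[3,6]
R1: Y=0.002646+0.000j on G[5,7]
R2: Y=0.02762+0.000j on G[7,2]
L2: Y=0.000-0.07172j on G[5,6]
R3: Y=0.8621+0.000j on G[0,1]
I2: z[1]−=0.00102, z[3]+=0.00102
R4: Y=0.9804+0.000j on G[3,1]
R5: Y=0.002096+0.000j on G[4,5]
R6: Y=0.02538+0.000j on G[2,4]
C1: Y=0.000+0.02318j on G[5,3]
R7: Y=0.007937+0.000j on G[2,6]
R8: Y=0.003717+0.000j on G[7,5]
R9: Y=0.01618+0.000j on G[5,1]
R10: Y=0.02513+0.000j on G[5,2]
R11: Y=0.001799+0.000j on G[0,5]
V1: row V7−V6=2.27, i_V1 at 7,6
V2: row V6−V3=1.84, i_V2 at 6,3
solve → V1=1.266+0.001210j, V2=5.340-0.2438j, V3=2.327+0.01186j, V4=5.281-0.2695j, V5=4.565-0.5798j, V6=4.167+0.01186j, V7=6.437+0.01186j
aux → i_V1=1.058-0.01083j, i_V2=1.025+0.04363j

7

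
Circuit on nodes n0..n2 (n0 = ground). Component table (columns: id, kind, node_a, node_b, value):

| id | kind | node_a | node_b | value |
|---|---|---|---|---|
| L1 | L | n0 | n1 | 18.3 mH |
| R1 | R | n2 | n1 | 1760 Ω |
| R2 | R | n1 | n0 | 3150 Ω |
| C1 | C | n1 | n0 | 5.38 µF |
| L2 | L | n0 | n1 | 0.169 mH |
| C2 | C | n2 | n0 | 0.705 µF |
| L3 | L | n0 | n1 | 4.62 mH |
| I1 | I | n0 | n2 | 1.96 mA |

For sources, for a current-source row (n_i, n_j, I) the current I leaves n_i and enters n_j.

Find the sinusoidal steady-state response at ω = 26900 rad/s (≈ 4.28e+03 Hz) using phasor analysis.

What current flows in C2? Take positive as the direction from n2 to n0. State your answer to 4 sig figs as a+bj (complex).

MNA unknowns: 2 node voltages V₁..V_2
L1: Y=0.000-0.002031j on G[0,1]
R1: Y=0.0005682+0.000j on G[2,1]
R2: Y=0.0003175+0.000j on G[1,0]
C1: Y=0.000+0.1447j on G[1,0]
L2: Y=0.000-0.2200j on G[0,1]
C2: Y=0.000+0.01896j on G[2,0]
L3: Y=0.000-0.008046j on G[0,1]
I1: z[0]−=0.00196, z[2]+=0.00196
solve → V1=0.0006879+1.347e-05j, V2=0.003095-0.1033j

0.001959+5.869e-05j A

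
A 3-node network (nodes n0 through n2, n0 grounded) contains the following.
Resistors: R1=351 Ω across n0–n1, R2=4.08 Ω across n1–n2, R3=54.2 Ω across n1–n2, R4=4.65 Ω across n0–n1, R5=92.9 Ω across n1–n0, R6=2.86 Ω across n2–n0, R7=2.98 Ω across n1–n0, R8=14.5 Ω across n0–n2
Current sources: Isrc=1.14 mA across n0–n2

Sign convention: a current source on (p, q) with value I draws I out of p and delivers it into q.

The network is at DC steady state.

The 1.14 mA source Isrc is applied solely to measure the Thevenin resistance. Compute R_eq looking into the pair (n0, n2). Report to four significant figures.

R_eq = 1.672 Ω

Element admittances at DC:
  Y(R1) = 0.002849 S between n0,n1
  Y(R2) = 0.2451 S between n1,n2
  Y(R3) = 0.01845 S between n1,n2
  Y(R4) = 0.2151 S between n0,n1
  Y(R5) = 0.01076 S between n1,n0
  Y(R6) = 0.3497 S between n2,n0
  Y(R7) = 0.3356 S between n1,n0
  Y(R8) = 0.06897 S between n0,n2
  Isrc: injects 0.00114 A into n2 (from n0)
Assemble and solve the 2×2 MNA system:
  V(n1)=0.0006067  V(n2)=0.001906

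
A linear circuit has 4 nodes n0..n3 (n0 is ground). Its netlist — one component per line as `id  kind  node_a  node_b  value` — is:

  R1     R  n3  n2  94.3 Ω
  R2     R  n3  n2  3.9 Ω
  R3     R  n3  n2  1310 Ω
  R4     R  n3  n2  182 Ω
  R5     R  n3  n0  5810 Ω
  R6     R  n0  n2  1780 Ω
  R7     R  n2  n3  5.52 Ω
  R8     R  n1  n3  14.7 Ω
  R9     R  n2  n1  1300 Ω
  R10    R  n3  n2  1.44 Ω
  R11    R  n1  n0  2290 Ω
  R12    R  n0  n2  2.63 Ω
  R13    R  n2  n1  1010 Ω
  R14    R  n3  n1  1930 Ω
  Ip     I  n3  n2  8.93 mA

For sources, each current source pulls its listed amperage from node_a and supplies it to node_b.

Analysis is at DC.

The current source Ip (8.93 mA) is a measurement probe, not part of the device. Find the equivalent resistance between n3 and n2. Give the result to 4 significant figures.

MNA unknowns: 3 node voltages V₁..V_3
R1: Y=0.01060 on G[3,2]
R2: Y=0.2564 on G[3,2]
R3: Y=0.0007634 on G[3,2]
R4: Y=0.005495 on G[3,2]
R5: Y=0.0001721 on G[3,0]
R6: Y=0.0005618 on G[0,2]
R7: Y=0.1812 on G[2,3]
R8: Y=0.06803 on G[1,3]
R9: Y=0.0007692 on G[2,1]
R10: Y=0.6944 on G[3,2]
R11: Y=0.0004367 on G[1,0]
R12: Y=0.3802 on G[0,2]
R13: Y=0.0009901 on G[2,1]
R14: Y=0.0005181 on G[3,1]
Ip: z[3]−=0.00893, z[2]+=0.00893
solve → V1=-0.007504, V2=1.211e-05, V3=-0.007745

R_eq = 0.8687 Ω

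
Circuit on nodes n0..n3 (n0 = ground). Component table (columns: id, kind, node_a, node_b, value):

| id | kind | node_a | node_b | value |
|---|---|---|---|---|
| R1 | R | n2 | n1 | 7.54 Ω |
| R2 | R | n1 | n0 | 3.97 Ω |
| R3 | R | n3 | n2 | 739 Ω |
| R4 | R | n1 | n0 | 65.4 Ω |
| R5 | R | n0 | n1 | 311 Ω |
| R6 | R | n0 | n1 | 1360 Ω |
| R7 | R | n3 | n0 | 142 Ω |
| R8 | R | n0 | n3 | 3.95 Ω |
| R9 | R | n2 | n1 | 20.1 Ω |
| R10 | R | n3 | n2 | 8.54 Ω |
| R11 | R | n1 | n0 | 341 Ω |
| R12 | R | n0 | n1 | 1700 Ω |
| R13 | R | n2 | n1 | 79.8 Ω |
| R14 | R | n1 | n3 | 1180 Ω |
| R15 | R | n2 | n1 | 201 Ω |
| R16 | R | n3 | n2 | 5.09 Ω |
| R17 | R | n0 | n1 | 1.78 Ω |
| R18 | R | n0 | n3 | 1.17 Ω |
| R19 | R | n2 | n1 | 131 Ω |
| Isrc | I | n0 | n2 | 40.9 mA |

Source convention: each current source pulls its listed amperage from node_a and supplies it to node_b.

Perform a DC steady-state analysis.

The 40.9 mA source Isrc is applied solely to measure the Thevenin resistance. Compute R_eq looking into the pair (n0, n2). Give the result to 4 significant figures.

Apply KCL at each of the 3 non-ground nodes and solve the resulting linear system.
Node n1: branches {R1, R2, R4, R5, R6, R9, R11, R12, R13, R14, R15, R17, R19} → V_1 = 0.01974
Node n2: branches {R1, R3, R9, R10, R13, R15, R16, R19, Isrc} → V_2 = 0.09931
Node n3: branches {R3, R7, R8, R10, R14, R16, R18} → V_3 = 0.02187

R_eq = 2.428 Ω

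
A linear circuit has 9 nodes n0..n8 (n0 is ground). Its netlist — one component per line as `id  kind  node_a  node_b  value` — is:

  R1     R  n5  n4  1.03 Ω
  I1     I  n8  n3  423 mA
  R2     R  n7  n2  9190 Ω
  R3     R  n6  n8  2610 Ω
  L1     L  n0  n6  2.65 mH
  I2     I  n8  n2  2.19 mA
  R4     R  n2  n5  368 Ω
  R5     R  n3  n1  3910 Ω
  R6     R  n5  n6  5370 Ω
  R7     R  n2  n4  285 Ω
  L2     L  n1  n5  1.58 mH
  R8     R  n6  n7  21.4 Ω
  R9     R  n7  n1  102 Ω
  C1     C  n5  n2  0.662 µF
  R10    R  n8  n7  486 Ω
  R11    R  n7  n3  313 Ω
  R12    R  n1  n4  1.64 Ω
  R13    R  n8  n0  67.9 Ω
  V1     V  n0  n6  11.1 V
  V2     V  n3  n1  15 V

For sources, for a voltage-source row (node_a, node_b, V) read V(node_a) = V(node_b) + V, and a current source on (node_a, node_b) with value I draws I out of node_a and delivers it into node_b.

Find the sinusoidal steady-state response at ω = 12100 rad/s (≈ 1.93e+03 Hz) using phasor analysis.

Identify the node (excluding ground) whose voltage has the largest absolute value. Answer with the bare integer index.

Apply KCL at each of the 8 non-ground nodes and solve the resulting linear system.
Node n1: branches {R5, L2, R9, R12, V2} → V_1 = 25.14-0.0004618j
Node n2: branches {R2, I2, R4, R7, C1} → V_2 = 25.07+0.06270j
Node n3: branches {I1, R5, R11, V2} → V_3 = 40.14-0.0004618j
Node n4: branches {R1, R7, R12} → V_4 = 25.13-0.002164j
Node n5: branches {R1, R4, R6, L2, C1} → V_5 = 25.12-0.003467j
Node n6: branches {R3, L1, R6, R8, V1} → V_6 = -11.10+0.000j
Node n7: branches {R2, R8, R9, R10, R11} → V_7 = -3.126+1.330e-05j
Node n8: branches {I1, R3, I2, R10, R13} → V_8 = -25.39+1.594e-06j
Source currents: i(V1)=-0.3739+0.3462j, i(V2)=0.2809+1.518e-06j

3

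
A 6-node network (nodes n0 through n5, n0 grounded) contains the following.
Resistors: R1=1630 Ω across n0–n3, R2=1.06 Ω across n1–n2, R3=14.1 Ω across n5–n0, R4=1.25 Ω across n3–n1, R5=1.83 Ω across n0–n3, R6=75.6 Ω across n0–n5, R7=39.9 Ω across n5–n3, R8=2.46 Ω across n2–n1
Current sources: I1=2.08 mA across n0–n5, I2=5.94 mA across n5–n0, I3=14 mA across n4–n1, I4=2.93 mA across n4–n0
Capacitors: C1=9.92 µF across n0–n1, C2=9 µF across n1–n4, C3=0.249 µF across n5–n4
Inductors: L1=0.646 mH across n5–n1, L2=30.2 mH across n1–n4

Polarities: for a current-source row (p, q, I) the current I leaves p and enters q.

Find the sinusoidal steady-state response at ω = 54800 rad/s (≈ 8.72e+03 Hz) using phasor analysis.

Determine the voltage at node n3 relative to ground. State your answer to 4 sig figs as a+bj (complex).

Element admittances at ω=54800 rad/s:
  Y(R1) = 0.0006135+0.000j S between n0,n3
  Y(R2) = 0.9434+0.000j S between n1,n2
  Y(R3) = 0.07092+0.000j S between n5,n0
  Y(R4) = 0.8000+0.000j S between n3,n1
  Y(R5) = 0.5464+0.000j S between n0,n3
  Y(R6) = 0.01323+0.000j S between n0,n5
  I1: injects 0.00208 A into n5 (from n0)
  Y(C1) = 0.000+0.5436j S between n0,n1
  I2: injects 0.00594 A into n0 (from n5)
  Y(L1) = 0.000-0.02825j S between n5,n1
  Y(L2) = 0.000-0.0006042j S between n1,n4
  Y(R7) = 0.02506+0.000j S between n5,n3
  I3: injects 0.014 A into n1 (from n4)
  Y(C2) = 0.000+0.4932j S between n1,n4
  Y(C3) = 0.000+0.01365j S between n5,n4
  Y(R8) = 0.4065+0.000j S between n2,n1
  I4: injects 0.00293 A into n0 (from n4)
Assemble and solve the 5×5 MNA system:
  V(n1)=-0.001955+0.004641j  V(n2)=-0.001955+0.004641j  V(n3)=-0.001847+0.002625j  V(n4)=-0.002946+0.03784j  V(n5)=-0.03870-0.004435j

-0.001847+0.002625j V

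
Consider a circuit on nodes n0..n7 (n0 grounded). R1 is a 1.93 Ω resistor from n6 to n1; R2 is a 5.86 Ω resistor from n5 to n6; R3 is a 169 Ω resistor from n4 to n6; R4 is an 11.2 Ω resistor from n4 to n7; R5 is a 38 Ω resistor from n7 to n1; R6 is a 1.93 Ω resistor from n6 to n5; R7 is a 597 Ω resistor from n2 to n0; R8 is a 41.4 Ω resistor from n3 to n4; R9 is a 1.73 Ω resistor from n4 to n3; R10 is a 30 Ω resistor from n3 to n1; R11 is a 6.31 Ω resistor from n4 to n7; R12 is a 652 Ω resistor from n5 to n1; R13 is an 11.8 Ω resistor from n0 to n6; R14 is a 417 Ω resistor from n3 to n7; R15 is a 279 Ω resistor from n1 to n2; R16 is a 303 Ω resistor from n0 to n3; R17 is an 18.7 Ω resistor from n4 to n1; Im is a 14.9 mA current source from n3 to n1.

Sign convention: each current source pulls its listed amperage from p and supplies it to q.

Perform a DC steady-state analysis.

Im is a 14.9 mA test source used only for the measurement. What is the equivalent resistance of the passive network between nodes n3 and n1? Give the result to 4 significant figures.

R_eq = 9.127 Ω

Element admittances at DC:
  Y(R1) = 0.5181 S between n6,n1
  Y(R2) = 0.1706 S between n5,n6
  Y(R3) = 0.005917 S between n4,n6
  Y(R4) = 0.08929 S between n4,n7
  Y(R5) = 0.02632 S between n7,n1
  Y(R6) = 0.5181 S between n6,n5
  Y(R7) = 0.001675 S between n2,n0
  Y(R8) = 0.02415 S between n3,n4
  Y(R9) = 0.5780 S between n4,n3
  Y(R10) = 0.03333 S between n3,n1
  Y(R11) = 0.1585 S between n4,n7
  Y(R12) = 0.001534 S between n5,n1
  Y(R13) = 0.08475 S between n0,n6
  Y(R14) = 0.002398 S between n3,n7
  Y(R15) = 0.003584 S between n1,n2
  Y(R16) = 0.003300 S between n0,n3
  Y(R17) = 0.05348 S between n4,n1
  Im: injects 0.0149 A into n1 (from n3)
Assemble and solve the 7×7 MNA system:
  V(n1)=0.007066  V(n2)=0.004816  V(n3)=-0.1289  V(n4)=-0.1125  V(n5)=0.004930  V(n6)=0.004926  V(n7)=-0.1013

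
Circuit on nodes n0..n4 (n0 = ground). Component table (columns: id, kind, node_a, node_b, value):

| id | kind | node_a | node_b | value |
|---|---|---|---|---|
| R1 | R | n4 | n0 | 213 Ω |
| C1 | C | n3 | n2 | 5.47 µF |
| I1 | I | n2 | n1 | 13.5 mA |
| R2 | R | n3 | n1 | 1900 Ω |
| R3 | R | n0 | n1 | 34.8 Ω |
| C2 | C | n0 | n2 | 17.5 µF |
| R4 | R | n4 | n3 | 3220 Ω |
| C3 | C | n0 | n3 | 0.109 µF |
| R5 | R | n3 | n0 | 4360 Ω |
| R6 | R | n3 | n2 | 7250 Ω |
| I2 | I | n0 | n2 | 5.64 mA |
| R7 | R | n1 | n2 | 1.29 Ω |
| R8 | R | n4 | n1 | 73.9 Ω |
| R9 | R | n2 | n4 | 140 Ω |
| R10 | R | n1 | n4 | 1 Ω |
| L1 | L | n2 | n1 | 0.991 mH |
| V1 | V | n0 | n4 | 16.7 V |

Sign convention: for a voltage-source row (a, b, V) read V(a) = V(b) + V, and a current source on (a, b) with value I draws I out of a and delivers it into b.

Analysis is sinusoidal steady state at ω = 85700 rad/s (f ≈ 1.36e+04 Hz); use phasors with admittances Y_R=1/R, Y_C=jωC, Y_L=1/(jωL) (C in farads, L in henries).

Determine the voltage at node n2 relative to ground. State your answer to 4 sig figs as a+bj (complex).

-1.308+4.490j V

MNA unknowns: 4 node voltages V₁..V_4 plus 1 source current (V1)
R1: Y=0.004695+0.000j on G[4,0]
C1: Y=0.000+0.4688j on G[3,2]
I1: z[2]−=0.0135, z[1]+=0.0135
R2: Y=0.0005263+0.000j on G[3,1]
R3: Y=0.02874+0.000j on G[0,1]
C2: Y=0.000+1.500j on G[0,2]
R4: Y=0.0003106+0.000j on G[4,3]
C3: Y=0.000+0.009341j on G[0,3]
R5: Y=0.0002294+0.000j on G[3,0]
R6: Y=0.0001379+0.000j on G[3,2]
I2: z[0]−=0.00564, z[2]+=0.00564
R7: Y=0.7752+0.000j on G[1,2]
R8: Y=0.01353+0.000j on G[4,1]
R9: Y=0.007143+0.000j on G[2,4]
R10: Y=1.000+0.000j on G[1,4]
L1: Y=0.000-0.01177j on G[2,1]
V1: row V0−V4=16.7, i_V1 at 0,4
solve → V1=-9.844+1.860j, V2=-1.308+4.490j, V3=-1.290+4.421j, V4=-16.70+0.000j
aux → i_V1=-7.142-1.919j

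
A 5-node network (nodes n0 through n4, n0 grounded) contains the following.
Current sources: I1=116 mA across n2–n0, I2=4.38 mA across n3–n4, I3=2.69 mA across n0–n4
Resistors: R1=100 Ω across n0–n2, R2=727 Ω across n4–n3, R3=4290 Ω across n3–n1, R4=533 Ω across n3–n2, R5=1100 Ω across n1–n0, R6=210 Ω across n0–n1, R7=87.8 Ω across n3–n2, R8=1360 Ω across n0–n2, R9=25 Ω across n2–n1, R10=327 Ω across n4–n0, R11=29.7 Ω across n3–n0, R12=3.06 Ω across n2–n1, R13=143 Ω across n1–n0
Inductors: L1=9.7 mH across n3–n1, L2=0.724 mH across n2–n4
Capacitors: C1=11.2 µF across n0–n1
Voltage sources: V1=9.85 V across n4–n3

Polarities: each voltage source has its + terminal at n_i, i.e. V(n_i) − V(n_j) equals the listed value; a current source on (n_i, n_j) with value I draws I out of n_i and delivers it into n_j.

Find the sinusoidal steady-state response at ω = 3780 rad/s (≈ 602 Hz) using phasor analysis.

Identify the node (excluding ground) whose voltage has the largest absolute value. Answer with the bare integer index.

3

Apply KCL at each of the 4 non-ground nodes and solve the resulting linear system.
Node n1: branches {L1, R3, R5, R6, R9, C1, R12, R13} → V_1 = 1.981-1.578j
Node n2: branches {I1, R1, R4, R7, R8, R9, L2, R12} → V_2 = 2.204-2.075j
Node n3: branches {R2, L1, I2, R3, R4, R7, R11, V1} → V_3 = -7.051-1.133j
Node n4: branches {R2, I2, L2, R10, I3, V1} → V_4 = 2.799-1.133j
Source currents: i(V1)=-0.3593+0.2208j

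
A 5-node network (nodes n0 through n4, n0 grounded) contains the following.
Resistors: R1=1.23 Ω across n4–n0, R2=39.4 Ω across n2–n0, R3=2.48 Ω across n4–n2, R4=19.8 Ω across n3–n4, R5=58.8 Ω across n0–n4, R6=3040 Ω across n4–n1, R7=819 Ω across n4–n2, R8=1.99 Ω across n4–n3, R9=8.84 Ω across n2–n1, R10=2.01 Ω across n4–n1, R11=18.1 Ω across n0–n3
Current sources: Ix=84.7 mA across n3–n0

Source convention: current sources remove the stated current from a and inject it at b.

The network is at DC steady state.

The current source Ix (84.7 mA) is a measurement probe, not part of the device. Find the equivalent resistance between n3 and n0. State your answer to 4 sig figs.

Element admittances at DC:
  Y(R1) = 0.8130 S between n4,n0
  Y(R2) = 0.02538 S between n2,n0
  Y(R3) = 0.4032 S between n4,n2
  Y(R4) = 0.05051 S between n3,n4
  Y(R5) = 0.01701 S between n0,n4
  Y(R6) = 0.0003289 S between n4,n1
  Y(R7) = 0.001221 S between n4,n2
  Y(R8) = 0.5025 S between n4,n3
  Y(R9) = 0.1131 S between n2,n1
  Y(R10) = 0.4975 S between n4,n1
  Y(R11) = 0.05525 S between n0,n3
  Ix: injects 0.0847 A into n0 (from n3)
Assemble and solve the 4×4 MNA system:
  V(n1)=-0.08438  V(n2)=-0.08101  V(n3)=-0.2167  V(n4)=-0.08515

R_eq = 2.558 Ω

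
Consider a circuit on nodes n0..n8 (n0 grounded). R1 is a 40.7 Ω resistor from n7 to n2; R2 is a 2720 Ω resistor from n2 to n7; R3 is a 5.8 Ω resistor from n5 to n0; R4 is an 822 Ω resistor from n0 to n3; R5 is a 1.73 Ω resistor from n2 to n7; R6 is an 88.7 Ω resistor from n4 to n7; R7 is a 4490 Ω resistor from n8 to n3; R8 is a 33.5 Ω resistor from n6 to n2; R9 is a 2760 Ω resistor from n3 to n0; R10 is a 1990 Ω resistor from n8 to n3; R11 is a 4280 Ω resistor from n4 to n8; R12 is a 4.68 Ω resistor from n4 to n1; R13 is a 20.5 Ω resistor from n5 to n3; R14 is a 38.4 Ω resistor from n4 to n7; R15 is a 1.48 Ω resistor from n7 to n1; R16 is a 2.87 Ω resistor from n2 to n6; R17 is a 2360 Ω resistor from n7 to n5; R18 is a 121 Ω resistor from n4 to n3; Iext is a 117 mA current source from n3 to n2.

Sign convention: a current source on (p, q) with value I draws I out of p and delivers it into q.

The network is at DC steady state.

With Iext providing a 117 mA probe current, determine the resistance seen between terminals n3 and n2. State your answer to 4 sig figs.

Apply KCL at each of the 8 non-ground nodes and solve the resulting linear system.
Node n1: branches {R12, R15} → V_1 = 13.49
Node n2: branches {R1, R2, R5, R8, R16, Iext} → V_2 = 13.81
Node n3: branches {R4, R7, R9, R10, R13, R18, Iext} → V_3 = -0.1136
Node n4: branches {R6, R11, R12, R14, R18} → V_4 = 13.06
Node n5: branches {R3, R13, R17} → V_5 = 0.001040
Node n6: branches {R8, R16} → V_6 = 13.81
Node n7: branches {R1, R2, R5, R6, R14, R15, R17} → V_7 = 13.62
Node n8: branches {R7, R10, R11} → V_8 = 3.097

R_eq = 119.0 Ω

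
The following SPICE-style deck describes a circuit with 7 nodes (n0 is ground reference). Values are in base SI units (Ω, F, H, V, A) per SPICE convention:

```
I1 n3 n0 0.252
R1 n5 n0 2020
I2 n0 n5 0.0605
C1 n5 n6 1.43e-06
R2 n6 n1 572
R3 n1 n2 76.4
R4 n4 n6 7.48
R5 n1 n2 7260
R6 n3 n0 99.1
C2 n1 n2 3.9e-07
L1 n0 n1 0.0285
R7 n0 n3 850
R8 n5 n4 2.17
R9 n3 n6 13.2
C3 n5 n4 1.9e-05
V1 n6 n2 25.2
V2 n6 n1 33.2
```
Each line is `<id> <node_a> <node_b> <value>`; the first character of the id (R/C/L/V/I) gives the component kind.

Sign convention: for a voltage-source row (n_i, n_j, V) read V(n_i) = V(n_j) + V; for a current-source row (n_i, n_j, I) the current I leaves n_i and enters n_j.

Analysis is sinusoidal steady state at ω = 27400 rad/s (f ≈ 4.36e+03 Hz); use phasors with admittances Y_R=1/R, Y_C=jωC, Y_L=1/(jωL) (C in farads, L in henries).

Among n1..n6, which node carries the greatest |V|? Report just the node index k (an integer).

1

Element admittances at ω=27400 rad/s:
  I1: injects 0.252 A into n0 (from n3)
  Y(R1) = 0.0004950+0.000j S between n5,n0
  I2: injects 0.0605 A into n5 (from n0)
  Y(C1) = 0.000+0.03918j S between n5,n6
  Y(R2) = 0.001748+0.000j S between n6,n1
  Y(R3) = 0.01309+0.000j S between n1,n2
  Y(R4) = 0.1337+0.000j S between n4,n6
  Y(R5) = 0.0001377+0.000j S between n1,n2
  Y(R6) = 0.01009+0.000j S between n3,n0
  Y(C2) = 0.000+0.01069j S between n1,n2
  Y(L1) = 0.000-0.001281j S between n0,n1
  Y(R7) = 0.001176+0.000j S between n0,n3
  Y(R8) = 0.4608+0.000j S between n5,n4
  Y(R9) = 0.07576+0.000j S between n3,n6
  Y(C3) = 0.000+0.5206j S between n5,n4
  V1: constraint V(n6)−V(n2) = 25.2
  V2: constraint V(n6)−V(n1) = 33.2
Assemble and solve the 8×8 MNA system:
  V(n1)=-47.90-5.944j  V(n2)=-39.90-5.944j  V(n3)=-15.70-5.175j  V(n4)=-14.26-6.064j  V(n5)=-14.22-6.144j  V(n6)=-14.70-5.944j
  i(V1)=0.1058+0.08549j  i(V2)=-0.1715-0.02414j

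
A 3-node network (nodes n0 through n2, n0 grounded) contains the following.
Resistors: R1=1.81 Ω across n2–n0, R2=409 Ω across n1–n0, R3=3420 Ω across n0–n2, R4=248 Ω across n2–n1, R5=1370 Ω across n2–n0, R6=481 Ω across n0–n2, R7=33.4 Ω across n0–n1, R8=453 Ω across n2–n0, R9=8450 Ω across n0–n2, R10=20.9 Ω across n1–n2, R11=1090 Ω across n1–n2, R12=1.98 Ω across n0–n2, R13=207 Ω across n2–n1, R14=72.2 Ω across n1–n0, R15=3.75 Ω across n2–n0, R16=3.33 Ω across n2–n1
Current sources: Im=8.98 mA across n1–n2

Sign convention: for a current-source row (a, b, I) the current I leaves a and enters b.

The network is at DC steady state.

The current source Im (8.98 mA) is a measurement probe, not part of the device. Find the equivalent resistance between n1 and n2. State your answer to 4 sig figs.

Apply KCL at each of the 2 non-ground nodes and solve the resulting linear system.
Node n1: branches {R2, R4, R7, R10, R11, R13, R14, R16, Im} → V_1 = -0.02155
Node n2: branches {R1, R3, R4, R5, R6, R8, R9, R10, R11, R12, R13, R15, R16, Im} → V_2 = 0.0007495

R_eq = 2.484 Ω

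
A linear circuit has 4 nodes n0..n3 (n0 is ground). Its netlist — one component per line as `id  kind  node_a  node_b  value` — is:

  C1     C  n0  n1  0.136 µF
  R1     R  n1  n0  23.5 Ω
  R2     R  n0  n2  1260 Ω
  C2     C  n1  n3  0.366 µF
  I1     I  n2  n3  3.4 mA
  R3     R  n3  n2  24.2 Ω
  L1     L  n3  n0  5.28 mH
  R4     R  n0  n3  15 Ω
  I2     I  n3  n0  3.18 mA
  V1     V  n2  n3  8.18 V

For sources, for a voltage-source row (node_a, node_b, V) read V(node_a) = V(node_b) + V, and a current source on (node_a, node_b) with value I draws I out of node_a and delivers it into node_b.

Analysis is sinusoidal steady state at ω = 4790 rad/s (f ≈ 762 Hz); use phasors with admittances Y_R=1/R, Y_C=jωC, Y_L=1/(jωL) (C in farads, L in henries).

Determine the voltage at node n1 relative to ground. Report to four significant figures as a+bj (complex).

0.002253-0.004621j V

Apply KCL at each of the 3 non-ground nodes and solve the resulting linear system.
Node n1: branches {C1, R1, C2} → V_1 = 0.002253-0.004621j
Node n2: branches {R2, I1, R3, V1} → V_2 = 8.071-0.06103j
Node n3: branches {C2, I1, R3, L1, R4, I2, V1} → V_3 = -0.1091-0.06103j
Source currents: i(V1)=-0.3478+4.844e-05j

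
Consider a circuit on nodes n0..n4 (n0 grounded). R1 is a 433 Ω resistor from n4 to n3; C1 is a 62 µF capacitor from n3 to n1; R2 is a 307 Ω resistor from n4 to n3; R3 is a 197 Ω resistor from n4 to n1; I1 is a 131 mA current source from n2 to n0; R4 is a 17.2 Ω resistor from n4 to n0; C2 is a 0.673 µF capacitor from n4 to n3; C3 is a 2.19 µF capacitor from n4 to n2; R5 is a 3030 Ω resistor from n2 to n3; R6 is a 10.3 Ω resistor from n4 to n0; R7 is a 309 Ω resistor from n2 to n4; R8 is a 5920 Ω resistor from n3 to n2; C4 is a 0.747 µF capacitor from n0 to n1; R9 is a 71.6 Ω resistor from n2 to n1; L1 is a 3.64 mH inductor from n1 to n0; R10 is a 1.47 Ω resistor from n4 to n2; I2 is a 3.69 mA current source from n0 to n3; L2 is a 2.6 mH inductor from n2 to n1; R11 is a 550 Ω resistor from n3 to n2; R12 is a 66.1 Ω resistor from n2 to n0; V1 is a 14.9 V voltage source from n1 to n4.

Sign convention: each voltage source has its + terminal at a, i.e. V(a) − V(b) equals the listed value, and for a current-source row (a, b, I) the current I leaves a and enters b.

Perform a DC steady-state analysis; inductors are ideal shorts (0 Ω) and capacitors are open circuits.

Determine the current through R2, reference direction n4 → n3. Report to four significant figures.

-0.01579 A

Apply KCL at each of the 4 non-ground nodes and solve the resulting linear system.
Node n1: branches {C1, R3, C4, R9, L1, L2, V1} → V_1 = 0.000
Node n2: branches {I1, C3, R5, R7, R8, R9, R10, L2, R11, R12} → V_2 = 0.000
Node n3: branches {R1, C1, R2, C2, R5, R8, I2, R11} → V_3 = -10.05
Node n4: branches {R1, R2, R3, R4, C2, C3, R6, R7, R10, V1} → V_4 = -14.90
Source currents: i(L1)=2.186, i(L2)=-10.34, i(V1)=-12.60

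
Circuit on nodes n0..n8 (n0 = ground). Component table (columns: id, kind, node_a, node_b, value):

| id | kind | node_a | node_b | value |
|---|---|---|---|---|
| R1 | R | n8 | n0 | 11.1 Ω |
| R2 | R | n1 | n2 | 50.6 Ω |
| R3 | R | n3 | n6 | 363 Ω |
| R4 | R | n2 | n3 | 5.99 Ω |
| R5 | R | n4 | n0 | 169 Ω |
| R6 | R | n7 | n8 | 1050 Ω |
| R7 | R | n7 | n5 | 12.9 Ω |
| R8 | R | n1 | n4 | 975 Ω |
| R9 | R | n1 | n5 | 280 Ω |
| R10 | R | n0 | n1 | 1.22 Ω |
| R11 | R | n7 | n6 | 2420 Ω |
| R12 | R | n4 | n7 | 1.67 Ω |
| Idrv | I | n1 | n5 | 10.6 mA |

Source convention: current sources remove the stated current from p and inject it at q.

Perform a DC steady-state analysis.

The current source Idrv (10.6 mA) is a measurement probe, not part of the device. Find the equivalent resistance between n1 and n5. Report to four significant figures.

Element admittances at DC:
  Y(R1) = 0.09009 S between n8,n0
  Y(R2) = 0.01976 S between n1,n2
  Y(R3) = 0.002755 S between n3,n6
  Y(R4) = 0.1669 S between n2,n3
  Y(R5) = 0.005917 S between n4,n0
  Y(R6) = 0.0009524 S between n7,n8
  Y(R7) = 0.07752 S between n7,n5
  Y(R8) = 0.001026 S between n1,n4
  Y(R9) = 0.003571 S between n1,n5
  Y(R10) = 0.8197 S between n0,n1
  Y(R11) = 0.0004132 S between n7,n6
  Y(R12) = 0.5988 S between n4,n7
  Idrv: injects 0.0106 A into n5 (from n1)
Assemble and solve the 8×8 MNA system:
  V(n1)=-0.007231  V(n2)=0.008449  V(n3)=0.01030  V(n4)=0.8627  V(n5)=0.9646  V(n6)=0.1228  V(n7)=0.8727  V(n8)=0.009129

R_eq = 91.69 Ω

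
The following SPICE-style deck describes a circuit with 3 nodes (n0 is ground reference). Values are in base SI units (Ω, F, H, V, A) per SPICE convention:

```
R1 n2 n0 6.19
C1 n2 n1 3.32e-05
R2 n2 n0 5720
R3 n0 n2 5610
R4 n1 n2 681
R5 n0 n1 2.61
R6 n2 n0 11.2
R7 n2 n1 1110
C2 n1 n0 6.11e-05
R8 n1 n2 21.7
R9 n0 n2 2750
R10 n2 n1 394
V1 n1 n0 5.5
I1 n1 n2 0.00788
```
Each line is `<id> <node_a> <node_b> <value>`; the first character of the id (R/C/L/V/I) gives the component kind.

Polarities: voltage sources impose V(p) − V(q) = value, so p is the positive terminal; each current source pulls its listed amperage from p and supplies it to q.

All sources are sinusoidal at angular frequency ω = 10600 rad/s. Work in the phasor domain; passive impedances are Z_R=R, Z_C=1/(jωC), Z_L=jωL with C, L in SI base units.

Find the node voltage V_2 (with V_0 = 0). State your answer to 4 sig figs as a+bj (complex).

Element admittances at ω=10600 rad/s:
  Y(R1) = 0.1616+0.000j S between n2,n0
  Y(C1) = 0.000+0.3519j S between n2,n1
  Y(R2) = 0.0001748+0.000j S between n2,n0
  Y(R3) = 0.0001783+0.000j S between n0,n2
  Y(R4) = 0.001468+0.000j S between n1,n2
  Y(R5) = 0.3831+0.000j S between n0,n1
  Y(R6) = 0.08929+0.000j S between n2,n0
  Y(R7) = 0.0009009+0.000j S between n2,n1
  Y(C2) = 0.000+0.6477j S between n1,n0
  Y(R8) = 0.04608+0.000j S between n1,n2
  Y(R9) = 0.0003636+0.000j S between n0,n2
  Y(R10) = 0.002538+0.000j S between n2,n1
  V1: constraint V(n1)−V(n0) = 5.5
  I1: injects 0.00788 A into n2 (from n1)
Assemble and solve the 3×3 MNA system:
  V(n1)=5.500+0.000j  V(n2)=3.568+2.248j
  i(V1)=-3.005-4.128j

3.568+2.248j V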